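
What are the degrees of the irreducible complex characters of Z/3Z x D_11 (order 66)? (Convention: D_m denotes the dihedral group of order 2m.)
Dimensions: 1, 1, 1, 1, 1, 1, 2, 2, 2, 2, 2, 2, 2, 2, 2, 2, 2, 2, 2, 2, 2

There are 21 irreducibles (= number of conjugacy classes). Their dimensions d_i satisfy sum d_i^2 = |G| = 66: 1 + 1 + 1 + 1 + 1 + 1 + 4 + 4 + 4 + 4 + 4 + 4 + 4 + 4 + 4 + 4 + 4 + 4 + 4 + 4 + 4 = 66. (For the product with Z/3Z: each of the 3 1-dim characters of Z/3Z tensors with each irrep of D_11, giving 3 copies of each D_11-dimension.)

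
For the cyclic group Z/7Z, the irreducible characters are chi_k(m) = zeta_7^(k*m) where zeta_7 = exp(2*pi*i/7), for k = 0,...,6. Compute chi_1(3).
chi_1(3) = zeta_7^3 = exp(6*I*pi/7)

Explanation: chi_1(3) = zeta_7^(1*3) = zeta_7^3. Since zeta_7^7 = 1, this equals zeta_7^3 = exp(2*pi*i*3/7) = exp(6*I*pi/7).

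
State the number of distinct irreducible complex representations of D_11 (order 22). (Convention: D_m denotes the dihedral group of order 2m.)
7

Proof sketch: The number of irreducible complex representations of a finite group equals its number of conjugacy classes. D_11 has 7 conjugacy classes ((n+3)/2 for n odd), so D_11 (order 22) has exactly 7 irreducible complex representations.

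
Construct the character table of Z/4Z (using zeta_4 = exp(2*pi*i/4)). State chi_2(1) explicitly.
Character table of Z/4Z (irreps indexed chi_0,...,chi_3 with chi_k(m) = zeta_4^(k*m), zeta_4 = exp(2*pi*i/4)):
  irrep \ class  {0} (size 1)  {1} (size 1)  {2} (size 1)  {3} (size 1)
  chi_0          1             1             1             1           
  chi_1          1             I             -1            -I          
  chi_2          1             -1            1             -1          
  chi_3          1             -I            -1            I           

Spot check: chi_2(1) = zeta_4^(2*1) = zeta_4^2 = -1.

Reasoning: Z/4Z is abelian, so all 4 irreducible complex representations are 1-dimensional. They are given by chi_k(m) = zeta_4^(k*m) for k = 0,...,3. Row orthogonality: sum_m chi_k(m) conj(chi_l(m)) = 4 * [k = l].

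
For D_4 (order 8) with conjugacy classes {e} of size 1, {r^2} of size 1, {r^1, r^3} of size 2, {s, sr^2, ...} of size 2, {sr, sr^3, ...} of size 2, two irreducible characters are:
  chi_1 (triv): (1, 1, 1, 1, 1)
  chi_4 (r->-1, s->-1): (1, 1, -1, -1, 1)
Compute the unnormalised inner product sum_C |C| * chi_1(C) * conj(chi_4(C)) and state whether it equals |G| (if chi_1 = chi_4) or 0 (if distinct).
Sum = 0; so <chi_1, chi_4> = 0 (distinct irreducibles are orthogonal).

Reasoning: Compute term by term over conjugacy classes (|C| * chi_1(C) * conj(chi_4(C))):
  1*(1)*conj(1) + 1*(1)*conj(1) + 2*(1)*conj(-1) + 2*(1)*conj(-1) + 2*(1)*conj(1)
  = (1) + (1) + (-2) + (-2) + (2)
  = 0.
Dividing by |G| = 8 gives 0/8 = 0, matching the row-orthogonality relation <chi_1, chi_4> = [chi_1 = chi_4].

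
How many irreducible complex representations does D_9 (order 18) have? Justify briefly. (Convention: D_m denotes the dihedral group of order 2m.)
6

Why: The number of irreducible complex representations of a finite group equals its number of conjugacy classes. D_9 has 6 conjugacy classes ((n+3)/2 for n odd), so D_9 (order 18) has exactly 6 irreducible complex representations.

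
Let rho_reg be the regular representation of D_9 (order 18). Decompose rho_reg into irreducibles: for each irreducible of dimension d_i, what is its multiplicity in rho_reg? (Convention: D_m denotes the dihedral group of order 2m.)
Each irreducible V_i of dimension d_i appears with multiplicity d_i, i.e. rho_reg = (direct sum over all irreducibles V_i) d_i V_i. The irreducible dimensions for D_9 are 1, 1, 2, 2, 2, 2: 2 irreducibles of dimension 1, each with multiplicity 1; 4 irreducibles of dimension 2, each with multiplicity 2. Total dimension 2*1*1 + 4*2*2 = 18 = |G|.

Reasoning: General theorem: in the regular representation of a finite group G, each irreducible appears with multiplicity equal to its dimension. Check: dim(rho_reg) = sum d_i^2 = 1 + 1 + 4 + 4 + 4 + 4 = 18 = |G|.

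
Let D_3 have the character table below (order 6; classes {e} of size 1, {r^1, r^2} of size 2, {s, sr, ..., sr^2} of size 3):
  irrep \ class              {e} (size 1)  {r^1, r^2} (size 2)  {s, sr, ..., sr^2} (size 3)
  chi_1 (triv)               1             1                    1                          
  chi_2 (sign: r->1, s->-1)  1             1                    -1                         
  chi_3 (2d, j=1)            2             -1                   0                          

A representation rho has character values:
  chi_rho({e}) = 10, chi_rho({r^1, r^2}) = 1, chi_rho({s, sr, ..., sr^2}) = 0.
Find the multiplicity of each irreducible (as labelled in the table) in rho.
Multiplicities: chi_1: 2, chi_2: 2, chi_3: 3.

Justification: Use <chi_rho, chi> = (1/|G|) sum_C |C| * chi_rho(C) * conj(chi(C)) with |G| = 6 for each irreducible chi in the table:
  <chi_rho, chi_1> = (1/6)[1*(10)*conj(1) + 2*(1)*conj(1) + 3*(0)*conj(1)]
      = (1/6)[(10) + (2) + (0)] = 12/6 = 2
  <chi_rho, chi_2> = (1/6)[1*(10)*conj(1) + 2*(1)*conj(1) + 3*(0)*conj(-1)]
      = (1/6)[(10) + (2) + (0)] = 12/6 = 2
  <chi_rho, chi_3> = (1/6)[1*(10)*conj(2) + 2*(1)*conj(-1) + 3*(0)*conj(0)]
      = (1/6)[(20) + (-2) + (0)] = 18/6 = 3
Dimension check: dim(rho) = sum (mult * dim) = 2*1 + 2*1 + 3*2 = 10 = chi_rho(e) = 10.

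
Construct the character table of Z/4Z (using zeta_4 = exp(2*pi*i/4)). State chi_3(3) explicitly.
Character table of Z/4Z (irreps indexed chi_0,...,chi_3 with chi_k(m) = zeta_4^(k*m), zeta_4 = exp(2*pi*i/4)):
  irrep \ class  {0} (size 1)  {1} (size 1)  {2} (size 1)  {3} (size 1)
  chi_0          1             1             1             1           
  chi_1          1             I             -1            -I          
  chi_2          1             -1            1             -1          
  chi_3          1             -I            -1            I           

Spot check: chi_3(3) = zeta_4^(3*3) = zeta_4^9 = I.

Argument: Z/4Z is abelian, so all 4 irreducible complex representations are 1-dimensional. They are given by chi_k(m) = zeta_4^(k*m) for k = 0,...,3. Row orthogonality: sum_m chi_k(m) conj(chi_l(m)) = 4 * [k = l].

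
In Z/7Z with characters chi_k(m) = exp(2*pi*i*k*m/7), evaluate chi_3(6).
chi_3(6) = zeta_7^18 = exp(-6*I*pi/7)

Reasoning: chi_3(6) = zeta_7^(3*6) = zeta_7^18. Since zeta_7^7 = 1, this equals zeta_7^4 = exp(2*pi*i*4/7) = exp(-6*I*pi/7).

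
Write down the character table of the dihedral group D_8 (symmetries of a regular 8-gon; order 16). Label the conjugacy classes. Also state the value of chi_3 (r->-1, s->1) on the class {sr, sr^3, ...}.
Conjugacy classes: {e} of size 1, {r^4} of size 1, {r^1, r^7} of size 2, {r^2, r^6} of size 2, {r^3, r^5} of size 2, {s, sr^2, ...} of size 4, {sr, sr^3, ...} of size 4.
Character table:
  irrep \ class              {e} (size 1)  {r^4} (size 1)  {r^1, r^7} (size 2)  {r^2, r^6} (size 2)  {r^3, r^5} (size 2)  {s, sr^2, ...} (size 4)  {sr, sr^3, ...} (size 4)
  chi_1 (triv)               1             1               1                    1                    1                    1                        1                       
  chi_2 (sign: r->1, s->-1)  1             1               1                    1                    1                    -1                       -1                      
  chi_3 (r->-1, s->1)        1             1               -1                   1                    -1                   1                        -1                      
  chi_4 (r->-1, s->-1)       1             1               -1                   1                    -1                   -1                       1                       
  chi_5 (2d, j=1)            2             -2              sqrt(2)              0                    -sqrt(2)             0                        0                       
  chi_6 (2d, j=2)            2             2               0                    -2                   0                    0                        0                       
  chi_7 (2d, j=3)            2             -2              -sqrt(2)             0                    sqrt(2)              0                        0                       

Spot check: chi_3 (r->-1, s->1) on {sr, sr^3, ...} = -1.

Derivation: D_8 has order 2*8 = 16 with 7 conjugacy classes, hence 7 irreducibles. Sum of squared dims 1 + 1 + 1 + 1 + 4 + 4 + 4 = 16 = |G|. Linear characters come from the abelianisation; the 2-dimensional irreps have character r^k -> 2*cos(2*pi*j*k/8), reflections -> 0.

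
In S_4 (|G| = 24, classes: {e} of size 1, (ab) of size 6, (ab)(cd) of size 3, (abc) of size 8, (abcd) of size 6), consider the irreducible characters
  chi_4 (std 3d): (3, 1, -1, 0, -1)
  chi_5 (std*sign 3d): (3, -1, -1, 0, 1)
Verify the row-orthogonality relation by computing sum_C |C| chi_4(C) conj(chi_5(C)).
Sum = 0; so <chi_4, chi_5> = 0 (distinct irreducibles are orthogonal).

Compute term by term over conjugacy classes (|C| * chi_4(C) * conj(chi_5(C))):
  1*(3)*conj(3) + 6*(1)*conj(-1) + 3*(-1)*conj(-1) + 8*(0)*conj(0) + 6*(-1)*conj(1)
  = (9) + (-6) + (3) + (0) + (-6)
  = 0.
Dividing by |G| = 24 gives 0/24 = 0, matching the row-orthogonality relation <chi_4, chi_5> = [chi_4 = chi_5].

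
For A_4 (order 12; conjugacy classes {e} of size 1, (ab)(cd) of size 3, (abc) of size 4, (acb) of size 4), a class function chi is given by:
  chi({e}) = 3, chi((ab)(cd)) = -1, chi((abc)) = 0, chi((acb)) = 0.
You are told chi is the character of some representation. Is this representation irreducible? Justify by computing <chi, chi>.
Irreducible: <chi, chi> = 1.

Why: <chi, chi> = (1/|G|) sum_C |C| * |chi(C)|^2 = (1/12)[1*|3|^2 + 3*|-1|^2 + 4*|0|^2 + 4*|0|^2]
  = (1/12)[(9) + (3) + (0) + (0)] = 12/12 = 1.
(Exp terms are combined using exp(i*s)*conj(exp(i*t)) = exp(i*(s-t)), and sums of them are collapsed using the identity that for every m > 1 the m distinct m-th roots of unity sum to 0, e.g. 1 + exp(2*I*pi/3) + exp(-2*I*pi/3) = 0.)
A character is irreducible iff <chi, chi> = 1, so this representation is irreducible.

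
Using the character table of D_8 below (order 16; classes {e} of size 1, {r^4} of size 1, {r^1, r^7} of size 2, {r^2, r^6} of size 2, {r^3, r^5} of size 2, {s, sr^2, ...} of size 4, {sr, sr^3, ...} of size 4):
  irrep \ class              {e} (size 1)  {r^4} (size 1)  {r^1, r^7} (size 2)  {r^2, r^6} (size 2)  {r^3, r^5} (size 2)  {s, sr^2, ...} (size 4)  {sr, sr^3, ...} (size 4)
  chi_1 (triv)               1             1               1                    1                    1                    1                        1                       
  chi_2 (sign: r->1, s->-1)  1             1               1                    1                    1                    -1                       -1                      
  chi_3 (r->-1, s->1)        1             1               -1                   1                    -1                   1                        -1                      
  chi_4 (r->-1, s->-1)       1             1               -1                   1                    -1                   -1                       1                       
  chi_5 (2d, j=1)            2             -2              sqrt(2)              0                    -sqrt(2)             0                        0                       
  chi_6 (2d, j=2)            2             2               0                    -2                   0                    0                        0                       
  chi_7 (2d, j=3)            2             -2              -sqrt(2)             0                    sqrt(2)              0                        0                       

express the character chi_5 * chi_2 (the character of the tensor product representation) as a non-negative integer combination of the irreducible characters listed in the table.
chi_5 tensor chi_2 = chi_5 (all other irreducibles have multiplicity 0).

Derivation: The character of a tensor product is the pointwise product (chi_5 * chi_2)(C) = chi_5(C) * chi_2(C):
  {e}: (2)*(1), {r^4}: (-2)*(1), {r^1, r^7}: (sqrt(2))*(1), {r^2, r^6}: (0)*(1), {r^3, r^5}: (-sqrt(2))*(1), {s, sr^2, ...}: (0)*(-1), {sr, sr^3, ...}: (0)*(-1)
so (chi_5 * chi_2) takes values
  {e} -> 2, {r^4} -> -2, {r^1, r^7} -> sqrt(2), {r^2, r^6} -> 0, {r^3, r^5} -> -sqrt(2), {s, sr^2, ...} -> 0, {sr, sr^3, ...} -> 0.
Now take the inner product of this character with each irreducible chi from the table, <chi_5*chi_2, chi> = (1/16) sum_C |C| (chi_5*chi_2)(C) conj(chi(C)):
  <chi_5*chi_2, chi_1> = (1/16)[1*(2)*conj(1) + 1*(-2)*conj(1) + 2*(sqrt(2))*conj(1) + 2*(0)*conj(1) + 2*(-sqrt(2))*conj(1) + 4*(0)*conj(1) + 4*(0)*conj(1)]
      = (1/16)[(2) + (-2) + (2*sqrt(2)) + (0) + (-2*sqrt(2)) + (0) + (0)] = 0/16 = 0
  <chi_5*chi_2, chi_2> = (1/16)[1*(2)*conj(1) + 1*(-2)*conj(1) + 2*(sqrt(2))*conj(1) + 2*(0)*conj(1) + 2*(-sqrt(2))*conj(1) + 4*(0)*conj(-1) + 4*(0)*conj(-1)]
      = (1/16)[(2) + (-2) + (2*sqrt(2)) + (0) + (-2*sqrt(2)) + (0) + (0)] = 0/16 = 0
  <chi_5*chi_2, chi_3> = (1/16)[1*(2)*conj(1) + 1*(-2)*conj(1) + 2*(sqrt(2))*conj(-1) + 2*(0)*conj(1) + 2*(-sqrt(2))*conj(-1) + 4*(0)*conj(1) + 4*(0)*conj(-1)]
      = (1/16)[(2) + (-2) + (-2*sqrt(2)) + (0) + (2*sqrt(2)) + (0) + (0)] = 0/16 = 0
  <chi_5*chi_2, chi_4> = (1/16)[1*(2)*conj(1) + 1*(-2)*conj(1) + 2*(sqrt(2))*conj(-1) + 2*(0)*conj(1) + 2*(-sqrt(2))*conj(-1) + 4*(0)*conj(-1) + 4*(0)*conj(1)]
      = (1/16)[(2) + (-2) + (-2*sqrt(2)) + (0) + (2*sqrt(2)) + (0) + (0)] = 0/16 = 0
  <chi_5*chi_2, chi_5> = (1/16)[1*(2)*conj(2) + 1*(-2)*conj(-2) + 2*(sqrt(2))*conj(sqrt(2)) + 2*(0)*conj(0) + 2*(-sqrt(2))*conj(-sqrt(2)) + 4*(0)*conj(0) + 4*(0)*conj(0)]
      = (1/16)[(4) + (4) + (4) + (0) + (4) + (0) + (0)] = 16/16 = 1
  <chi_5*chi_2, chi_6> = (1/16)[1*(2)*conj(2) + 1*(-2)*conj(2) + 2*(sqrt(2))*conj(0) + 2*(0)*conj(-2) + 2*(-sqrt(2))*conj(0) + 4*(0)*conj(0) + 4*(0)*conj(0)]
      = (1/16)[(4) + (-4) + (0) + (0) + (0) + (0) + (0)] = 0/16 = 0
  <chi_5*chi_2, chi_7> = (1/16)[1*(2)*conj(2) + 1*(-2)*conj(-2) + 2*(sqrt(2))*conj(-sqrt(2)) + 2*(0)*conj(0) + 2*(-sqrt(2))*conj(sqrt(2)) + 4*(0)*conj(0) + 4*(0)*conj(0)]
      = (1/16)[(4) + (4) + (-4) + (0) + (-4) + (0) + (0)] = 0/16 = 0
Hence the multiplicities are chi_5: 1. Dimension check: dim(chi_5)*dim(chi_2) = 2*1 = 2 and sum (mult * dim) = 1*2 = 2.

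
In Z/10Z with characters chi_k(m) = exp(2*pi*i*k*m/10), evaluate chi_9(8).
chi_9(8) = zeta_10^72 = exp(2*I*pi/5)

Derivation: chi_9(8) = zeta_10^(9*8) = zeta_10^72. Since zeta_10^10 = 1, this equals zeta_10^2 = exp(2*pi*i*2/10) = exp(2*I*pi/5).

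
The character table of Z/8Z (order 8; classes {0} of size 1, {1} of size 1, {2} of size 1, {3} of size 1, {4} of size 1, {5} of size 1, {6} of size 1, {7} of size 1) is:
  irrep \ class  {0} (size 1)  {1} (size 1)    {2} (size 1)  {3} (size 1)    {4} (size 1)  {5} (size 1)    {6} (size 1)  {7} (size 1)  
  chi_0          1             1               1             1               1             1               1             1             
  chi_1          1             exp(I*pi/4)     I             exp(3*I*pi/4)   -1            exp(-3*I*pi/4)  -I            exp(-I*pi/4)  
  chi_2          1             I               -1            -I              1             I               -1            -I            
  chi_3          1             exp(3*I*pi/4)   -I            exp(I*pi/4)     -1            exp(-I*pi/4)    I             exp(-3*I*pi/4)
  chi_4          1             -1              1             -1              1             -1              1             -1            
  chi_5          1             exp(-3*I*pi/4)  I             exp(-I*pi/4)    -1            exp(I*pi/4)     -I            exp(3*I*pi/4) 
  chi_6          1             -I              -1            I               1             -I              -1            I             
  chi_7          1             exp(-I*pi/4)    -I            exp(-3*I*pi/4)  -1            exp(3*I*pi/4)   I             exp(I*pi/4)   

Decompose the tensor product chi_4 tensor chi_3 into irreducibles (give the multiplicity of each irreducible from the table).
chi_4 tensor chi_3 = chi_7 (all other irreducibles have multiplicity 0).

Explanation: The character of a tensor product is the pointwise product (chi_4 * chi_3)(C) = chi_4(C) * chi_3(C):
  {0}: (1)*(1), {1}: (-1)*(exp(3*I*pi/4)), {2}: (1)*(-I), {3}: (-1)*(exp(I*pi/4)), {4}: (1)*(-1), {5}: (-1)*(exp(-I*pi/4)), {6}: (1)*(I), {7}: (-1)*(exp(-3*I*pi/4))
so (chi_4 * chi_3) takes values
  {0} -> 1, {1} -> -exp(3*I*pi/4), {2} -> -I, {3} -> -exp(I*pi/4), {4} -> -1, {5} -> -exp(-I*pi/4), {6} -> I, {7} -> -exp(-3*I*pi/4).
Now take the inner product of this character with each irreducible chi from the table, <chi_4*chi_3, chi> = (1/8) sum_C |C| (chi_4*chi_3)(C) conj(chi(C)):
  <chi_4*chi_3, chi_0> = (1/8)[1*(1)*conj(1) + 1*(-exp(3*I*pi/4))*conj(1) + 1*(-I)*conj(1) + 1*(-exp(I*pi/4))*conj(1) + 1*(-1)*conj(1) + 1*(-exp(-I*pi/4))*conj(1) + 1*(I)*conj(1) + 1*(-exp(-3*I*pi/4))*conj(1)]
      = (1/8)[(1) + (-exp(3*I*pi/4)) + (-I) + (-exp(I*pi/4)) + (-1) + (-exp(-I*pi/4)) + (I) + (-exp(-3*I*pi/4))] = 0/8 = 0
  <chi_4*chi_3, chi_1> = (1/8)[1*(1)*conj(1) + 1*(-exp(3*I*pi/4))*conj(exp(I*pi/4)) + 1*(-I)*conj(I) + 1*(-exp(I*pi/4))*conj(exp(3*I*pi/4)) + 1*(-1)*conj(-1) + 1*(-exp(-I*pi/4))*conj(exp(-3*I*pi/4)) + 1*(I)*conj(-I) + 1*(-exp(-3*I*pi/4))*conj(exp(-I*pi/4))]
      = (1/8)[(1) + (-I) + (-1) + (I) + (1) + (-I) + (-1) + (I)] = 0/8 = 0
  <chi_4*chi_3, chi_2> = (1/8)[1*(1)*conj(1) + 1*(-exp(3*I*pi/4))*conj(I) + 1*(-I)*conj(-1) + 1*(-exp(I*pi/4))*conj(-I) + 1*(-1)*conj(1) + 1*(-exp(-I*pi/4))*conj(I) + 1*(I)*conj(-1) + 1*(-exp(-3*I*pi/4))*conj(-I)]
      = (1/8)[(1) + (exp(-3*I*pi/4)) + (I) + (-exp(3*I*pi/4)) + (-1) + (exp(I*pi/4)) + (-I) + (-exp(-I*pi/4))] = 0/8 = 0
  <chi_4*chi_3, chi_3> = (1/8)[1*(1)*conj(1) + 1*(-exp(3*I*pi/4))*conj(exp(3*I*pi/4)) + 1*(-I)*conj(-I) + 1*(-exp(I*pi/4))*conj(exp(I*pi/4)) + 1*(-1)*conj(-1) + 1*(-exp(-I*pi/4))*conj(exp(-I*pi/4)) + 1*(I)*conj(I) + 1*(-exp(-3*I*pi/4))*conj(exp(-3*I*pi/4))]
      = (1/8)[(1) + (-1) + (1) + (-1) + (1) + (-1) + (1) + (-1)] = 0/8 = 0
  <chi_4*chi_3, chi_4> = (1/8)[1*(1)*conj(1) + 1*(-exp(3*I*pi/4))*conj(-1) + 1*(-I)*conj(1) + 1*(-exp(I*pi/4))*conj(-1) + 1*(-1)*conj(1) + 1*(-exp(-I*pi/4))*conj(-1) + 1*(I)*conj(1) + 1*(-exp(-3*I*pi/4))*conj(-1)]
      = (1/8)[(1) + (exp(3*I*pi/4)) + (-I) + (exp(I*pi/4)) + (-1) + (exp(-I*pi/4)) + (I) + (exp(-3*I*pi/4))] = 0/8 = 0
  <chi_4*chi_3, chi_5> = (1/8)[1*(1)*conj(1) + 1*(-exp(3*I*pi/4))*conj(exp(-3*I*pi/4)) + 1*(-I)*conj(I) + 1*(-exp(I*pi/4))*conj(exp(-I*pi/4)) + 1*(-1)*conj(-1) + 1*(-exp(-I*pi/4))*conj(exp(I*pi/4)) + 1*(I)*conj(-I) + 1*(-exp(-3*I*pi/4))*conj(exp(3*I*pi/4))]
      = (1/8)[(1) + (I) + (-1) + (-I) + (1) + (I) + (-1) + (-I)] = 0/8 = 0
  <chi_4*chi_3, chi_6> = (1/8)[1*(1)*conj(1) + 1*(-exp(3*I*pi/4))*conj(-I) + 1*(-I)*conj(-1) + 1*(-exp(I*pi/4))*conj(I) + 1*(-1)*conj(1) + 1*(-exp(-I*pi/4))*conj(-I) + 1*(I)*conj(-1) + 1*(-exp(-3*I*pi/4))*conj(I)]
      = (1/8)[(1) + (-exp(-3*I*pi/4)) + (I) + (exp(3*I*pi/4)) + (-1) + (-exp(I*pi/4)) + (-I) + (exp(-I*pi/4))] = 0/8 = 0
  <chi_4*chi_3, chi_7> = (1/8)[1*(1)*conj(1) + 1*(-exp(3*I*pi/4))*conj(exp(-I*pi/4)) + 1*(-I)*conj(-I) + 1*(-exp(I*pi/4))*conj(exp(-3*I*pi/4)) + 1*(-1)*conj(-1) + 1*(-exp(-I*pi/4))*conj(exp(3*I*pi/4)) + 1*(I)*conj(I) + 1*(-exp(-3*I*pi/4))*conj(exp(I*pi/4))]
      = (1/8)[(1) + (1) + (1) + (1) + (1) + (1) + (1) + (1)] = 8/8 = 1
(Exp terms are combined using exp(i*s)*conj(exp(i*t)) = exp(i*(s-t)), and sums of them are collapsed using the identity that for every m > 1 the m distinct m-th roots of unity sum to 0, e.g. 1 + exp(2*I*pi/3) + exp(-2*I*pi/3) = 0.)
Hence the multiplicities are chi_7: 1. Dimension check: dim(chi_4)*dim(chi_3) = 1*1 = 1 and sum (mult * dim) = 1*1 = 1.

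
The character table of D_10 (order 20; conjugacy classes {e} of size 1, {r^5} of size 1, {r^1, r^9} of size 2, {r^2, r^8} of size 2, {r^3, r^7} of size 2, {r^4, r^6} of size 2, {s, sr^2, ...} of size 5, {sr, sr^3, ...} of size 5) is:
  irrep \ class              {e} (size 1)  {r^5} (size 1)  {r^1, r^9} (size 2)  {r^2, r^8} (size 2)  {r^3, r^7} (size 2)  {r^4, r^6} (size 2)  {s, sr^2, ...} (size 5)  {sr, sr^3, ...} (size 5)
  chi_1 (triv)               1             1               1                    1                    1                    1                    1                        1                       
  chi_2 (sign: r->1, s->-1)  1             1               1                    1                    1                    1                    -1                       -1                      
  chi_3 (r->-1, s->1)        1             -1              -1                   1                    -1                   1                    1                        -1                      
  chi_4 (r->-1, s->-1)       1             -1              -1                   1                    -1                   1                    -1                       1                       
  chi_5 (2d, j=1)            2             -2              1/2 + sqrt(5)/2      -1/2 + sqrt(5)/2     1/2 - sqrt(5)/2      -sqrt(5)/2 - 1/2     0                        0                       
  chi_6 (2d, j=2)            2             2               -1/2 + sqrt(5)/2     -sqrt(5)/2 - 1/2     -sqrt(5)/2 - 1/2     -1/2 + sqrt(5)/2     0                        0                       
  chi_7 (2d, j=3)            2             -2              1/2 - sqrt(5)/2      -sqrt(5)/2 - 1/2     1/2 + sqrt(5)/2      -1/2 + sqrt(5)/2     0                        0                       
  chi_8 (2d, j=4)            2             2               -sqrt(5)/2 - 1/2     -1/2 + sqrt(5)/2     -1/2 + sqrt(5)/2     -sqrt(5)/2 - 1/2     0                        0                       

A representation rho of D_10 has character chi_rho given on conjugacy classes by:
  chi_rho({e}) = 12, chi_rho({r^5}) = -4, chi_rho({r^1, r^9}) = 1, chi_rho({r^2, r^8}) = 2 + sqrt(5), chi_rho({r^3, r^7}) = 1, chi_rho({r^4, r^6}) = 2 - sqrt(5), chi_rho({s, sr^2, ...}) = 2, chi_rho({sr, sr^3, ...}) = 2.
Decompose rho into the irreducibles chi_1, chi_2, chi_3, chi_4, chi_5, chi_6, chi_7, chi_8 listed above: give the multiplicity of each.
Multiplicities: chi_1: 2, chi_2: 0, chi_3: 1, chi_4: 1, chi_5: 2, chi_6: 0, chi_7: 1, chi_8: 1.

Solution. Use <chi_rho, chi> = (1/|G|) sum_C |C| * chi_rho(C) * conj(chi(C)) with |G| = 20 for each irreducible chi in the table:
  <chi_rho, chi_1> = (1/20)[1*(12)*conj(1) + 1*(-4)*conj(1) + 2*(1)*conj(1) + 2*(2 + sqrt(5))*conj(1) + 2*(1)*conj(1) + 2*(2 - sqrt(5))*conj(1) + 5*(2)*conj(1) + 5*(2)*conj(1)]
      = (1/20)[(12) + (-4) + (2) + (4 + 2*sqrt(5)) + (2) + (4 - 2*sqrt(5)) + (10) + (10)] = 40/20 = 2
  <chi_rho, chi_2> = (1/20)[1*(12)*conj(1) + 1*(-4)*conj(1) + 2*(1)*conj(1) + 2*(2 + sqrt(5))*conj(1) + 2*(1)*conj(1) + 2*(2 - sqrt(5))*conj(1) + 5*(2)*conj(-1) + 5*(2)*conj(-1)]
      = (1/20)[(12) + (-4) + (2) + (4 + 2*sqrt(5)) + (2) + (4 - 2*sqrt(5)) + (-10) + (-10)] = 0/20 = 0
  <chi_rho, chi_3> = (1/20)[1*(12)*conj(1) + 1*(-4)*conj(-1) + 2*(1)*conj(-1) + 2*(2 + sqrt(5))*conj(1) + 2*(1)*conj(-1) + 2*(2 - sqrt(5))*conj(1) + 5*(2)*conj(1) + 5*(2)*conj(-1)]
      = (1/20)[(12) + (4) + (-2) + (4 + 2*sqrt(5)) + (-2) + (4 - 2*sqrt(5)) + (10) + (-10)] = 20/20 = 1
  <chi_rho, chi_4> = (1/20)[1*(12)*conj(1) + 1*(-4)*conj(-1) + 2*(1)*conj(-1) + 2*(2 + sqrt(5))*conj(1) + 2*(1)*conj(-1) + 2*(2 - sqrt(5))*conj(1) + 5*(2)*conj(-1) + 5*(2)*conj(1)]
      = (1/20)[(12) + (4) + (-2) + (4 + 2*sqrt(5)) + (-2) + (4 - 2*sqrt(5)) + (-10) + (10)] = 20/20 = 1
  <chi_rho, chi_5> = (1/20)[1*(12)*conj(2) + 1*(-4)*conj(-2) + 2*(1)*conj(1/2 + sqrt(5)/2) + 2*(2 + sqrt(5))*conj(-1/2 + sqrt(5)/2) + 2*(1)*conj(1/2 - sqrt(5)/2) + 2*(2 - sqrt(5))*conj(-sqrt(5)/2 - 1/2) + 5*(2)*conj(0) + 5*(2)*conj(0)]
      = (1/20)[(24) + (8) + (1 + sqrt(5)) + (sqrt(5) + 3) + (1 - sqrt(5)) + (3 - sqrt(5)) + (0) + (0)] = 40/20 = 2
  <chi_rho, chi_6> = (1/20)[1*(12)*conj(2) + 1*(-4)*conj(2) + 2*(1)*conj(-1/2 + sqrt(5)/2) + 2*(2 + sqrt(5))*conj(-sqrt(5)/2 - 1/2) + 2*(1)*conj(-sqrt(5)/2 - 1/2) + 2*(2 - sqrt(5))*conj(-1/2 + sqrt(5)/2) + 5*(2)*conj(0) + 5*(2)*conj(0)]
      = (1/20)[(24) + (-8) + (-1 + sqrt(5)) + (-7 - 3*sqrt(5)) + (-sqrt(5) - 1) + (-7 + 3*sqrt(5)) + (0) + (0)] = 0/20 = 0
  <chi_rho, chi_7> = (1/20)[1*(12)*conj(2) + 1*(-4)*conj(-2) + 2*(1)*conj(1/2 - sqrt(5)/2) + 2*(2 + sqrt(5))*conj(-sqrt(5)/2 - 1/2) + 2*(1)*conj(1/2 + sqrt(5)/2) + 2*(2 - sqrt(5))*conj(-1/2 + sqrt(5)/2) + 5*(2)*conj(0) + 5*(2)*conj(0)]
      = (1/20)[(24) + (8) + (1 - sqrt(5)) + (-7 - 3*sqrt(5)) + (1 + sqrt(5)) + (-7 + 3*sqrt(5)) + (0) + (0)] = 20/20 = 1
  <chi_rho, chi_8> = (1/20)[1*(12)*conj(2) + 1*(-4)*conj(2) + 2*(1)*conj(-sqrt(5)/2 - 1/2) + 2*(2 + sqrt(5))*conj(-1/2 + sqrt(5)/2) + 2*(1)*conj(-1/2 + sqrt(5)/2) + 2*(2 - sqrt(5))*conj(-sqrt(5)/2 - 1/2) + 5*(2)*conj(0) + 5*(2)*conj(0)]
      = (1/20)[(24) + (-8) + (-sqrt(5) - 1) + (sqrt(5) + 3) + (-1 + sqrt(5)) + (3 - sqrt(5)) + (0) + (0)] = 20/20 = 1
Dimension check: dim(rho) = sum (mult * dim) = 2*1 + 0*1 + 1*1 + 1*1 + 2*2 + 0*2 + 1*2 + 1*2 = 12 = chi_rho(e) = 12.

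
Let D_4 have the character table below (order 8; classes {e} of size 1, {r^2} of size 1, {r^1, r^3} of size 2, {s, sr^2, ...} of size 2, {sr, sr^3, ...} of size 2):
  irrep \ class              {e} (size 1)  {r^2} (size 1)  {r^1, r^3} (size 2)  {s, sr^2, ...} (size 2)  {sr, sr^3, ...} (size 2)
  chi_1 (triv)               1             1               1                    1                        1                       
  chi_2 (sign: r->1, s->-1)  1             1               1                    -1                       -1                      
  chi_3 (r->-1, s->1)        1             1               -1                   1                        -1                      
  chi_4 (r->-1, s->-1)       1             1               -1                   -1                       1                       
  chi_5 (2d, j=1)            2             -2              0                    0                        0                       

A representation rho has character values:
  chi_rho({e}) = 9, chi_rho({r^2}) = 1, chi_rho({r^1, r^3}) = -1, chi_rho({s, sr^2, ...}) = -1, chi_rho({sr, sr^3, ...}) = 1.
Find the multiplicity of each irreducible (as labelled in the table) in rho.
Multiplicities: chi_1: 1, chi_2: 1, chi_3: 1, chi_4: 2, chi_5: 2.

Why: Use <chi_rho, chi> = (1/|G|) sum_C |C| * chi_rho(C) * conj(chi(C)) with |G| = 8 for each irreducible chi in the table:
  <chi_rho, chi_1> = (1/8)[1*(9)*conj(1) + 1*(1)*conj(1) + 2*(-1)*conj(1) + 2*(-1)*conj(1) + 2*(1)*conj(1)]
      = (1/8)[(9) + (1) + (-2) + (-2) + (2)] = 8/8 = 1
  <chi_rho, chi_2> = (1/8)[1*(9)*conj(1) + 1*(1)*conj(1) + 2*(-1)*conj(1) + 2*(-1)*conj(-1) + 2*(1)*conj(-1)]
      = (1/8)[(9) + (1) + (-2) + (2) + (-2)] = 8/8 = 1
  <chi_rho, chi_3> = (1/8)[1*(9)*conj(1) + 1*(1)*conj(1) + 2*(-1)*conj(-1) + 2*(-1)*conj(1) + 2*(1)*conj(-1)]
      = (1/8)[(9) + (1) + (2) + (-2) + (-2)] = 8/8 = 1
  <chi_rho, chi_4> = (1/8)[1*(9)*conj(1) + 1*(1)*conj(1) + 2*(-1)*conj(-1) + 2*(-1)*conj(-1) + 2*(1)*conj(1)]
      = (1/8)[(9) + (1) + (2) + (2) + (2)] = 16/8 = 2
  <chi_rho, chi_5> = (1/8)[1*(9)*conj(2) + 1*(1)*conj(-2) + 2*(-1)*conj(0) + 2*(-1)*conj(0) + 2*(1)*conj(0)]
      = (1/8)[(18) + (-2) + (0) + (0) + (0)] = 16/8 = 2
Dimension check: dim(rho) = sum (mult * dim) = 1*1 + 1*1 + 1*1 + 2*1 + 2*2 = 9 = chi_rho(e) = 9.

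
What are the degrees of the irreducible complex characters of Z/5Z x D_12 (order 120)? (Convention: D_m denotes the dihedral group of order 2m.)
Dimensions: 1, 1, 1, 1, 1, 1, 1, 1, 1, 1, 1, 1, 1, 1, 1, 1, 1, 1, 1, 1, 2, 2, 2, 2, 2, 2, 2, 2, 2, 2, 2, 2, 2, 2, 2, 2, 2, 2, 2, 2, 2, 2, 2, 2, 2

Why: There are 45 irreducibles (= number of conjugacy classes). Their dimensions d_i satisfy sum d_i^2 = |G| = 120: 1 + 1 + 1 + 1 + 1 + 1 + 1 + 1 + 1 + 1 + 1 + 1 + 1 + 1 + 1 + 1 + 1 + 1 + 1 + 1 + 4 + 4 + 4 + 4 + 4 + 4 + 4 + 4 + 4 + 4 + 4 + 4 + 4 + 4 + 4 + 4 + 4 + 4 + 4 + 4 + 4 + 4 + 4 + 4 + 4 = 120. (For the product with Z/5Z: each of the 5 1-dim characters of Z/5Z tensors with each irrep of D_12, giving 5 copies of each D_12-dimension.)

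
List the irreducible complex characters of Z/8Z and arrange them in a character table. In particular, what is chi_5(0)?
Character table of Z/8Z (irreps indexed chi_0,...,chi_7 with chi_k(m) = zeta_8^(k*m), zeta_8 = exp(2*pi*i/8)):
  irrep \ class  {0} (size 1)  {1} (size 1)    {2} (size 1)  {3} (size 1)    {4} (size 1)  {5} (size 1)    {6} (size 1)  {7} (size 1)  
  chi_0          1             1               1             1               1             1               1             1             
  chi_1          1             exp(I*pi/4)     I             exp(3*I*pi/4)   -1            exp(-3*I*pi/4)  -I            exp(-I*pi/4)  
  chi_2          1             I               -1            -I              1             I               -1            -I            
  chi_3          1             exp(3*I*pi/4)   -I            exp(I*pi/4)     -1            exp(-I*pi/4)    I             exp(-3*I*pi/4)
  chi_4          1             -1              1             -1              1             -1              1             -1            
  chi_5          1             exp(-3*I*pi/4)  I             exp(-I*pi/4)    -1            exp(I*pi/4)     -I            exp(3*I*pi/4) 
  chi_6          1             -I              -1            I               1             -I              -1            I             
  chi_7          1             exp(-I*pi/4)    -I            exp(-3*I*pi/4)  -1            exp(3*I*pi/4)   I             exp(I*pi/4)   

Spot check: chi_5(0) = zeta_8^(5*0) = zeta_8^0 = 1.

Solution. Z/8Z is abelian, so all 8 irreducible complex representations are 1-dimensional. They are given by chi_k(m) = zeta_8^(k*m) for k = 0,...,7. Row orthogonality: sum_m chi_k(m) conj(chi_l(m)) = 8 * [k = l].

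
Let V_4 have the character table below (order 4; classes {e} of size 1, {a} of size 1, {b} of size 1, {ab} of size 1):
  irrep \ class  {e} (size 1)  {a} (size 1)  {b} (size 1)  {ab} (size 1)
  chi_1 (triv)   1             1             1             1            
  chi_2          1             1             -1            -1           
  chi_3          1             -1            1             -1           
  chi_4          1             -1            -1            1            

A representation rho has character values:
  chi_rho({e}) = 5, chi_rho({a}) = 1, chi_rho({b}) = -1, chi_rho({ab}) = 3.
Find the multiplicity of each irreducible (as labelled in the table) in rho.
Multiplicities: chi_1: 2, chi_2: 1, chi_3: 0, chi_4: 2.

Why: Use <chi_rho, chi> = (1/|G|) sum_C |C| * chi_rho(C) * conj(chi(C)) with |G| = 4 for each irreducible chi in the table:
  <chi_rho, chi_1> = (1/4)[1*(5)*conj(1) + 1*(1)*conj(1) + 1*(-1)*conj(1) + 1*(3)*conj(1)]
      = (1/4)[(5) + (1) + (-1) + (3)] = 8/4 = 2
  <chi_rho, chi_2> = (1/4)[1*(5)*conj(1) + 1*(1)*conj(1) + 1*(-1)*conj(-1) + 1*(3)*conj(-1)]
      = (1/4)[(5) + (1) + (1) + (-3)] = 4/4 = 1
  <chi_rho, chi_3> = (1/4)[1*(5)*conj(1) + 1*(1)*conj(-1) + 1*(-1)*conj(1) + 1*(3)*conj(-1)]
      = (1/4)[(5) + (-1) + (-1) + (-3)] = 0/4 = 0
  <chi_rho, chi_4> = (1/4)[1*(5)*conj(1) + 1*(1)*conj(-1) + 1*(-1)*conj(-1) + 1*(3)*conj(1)]
      = (1/4)[(5) + (-1) + (1) + (3)] = 8/4 = 2
Dimension check: dim(rho) = sum (mult * dim) = 2*1 + 1*1 + 0*1 + 2*1 = 5 = chi_rho(e) = 5.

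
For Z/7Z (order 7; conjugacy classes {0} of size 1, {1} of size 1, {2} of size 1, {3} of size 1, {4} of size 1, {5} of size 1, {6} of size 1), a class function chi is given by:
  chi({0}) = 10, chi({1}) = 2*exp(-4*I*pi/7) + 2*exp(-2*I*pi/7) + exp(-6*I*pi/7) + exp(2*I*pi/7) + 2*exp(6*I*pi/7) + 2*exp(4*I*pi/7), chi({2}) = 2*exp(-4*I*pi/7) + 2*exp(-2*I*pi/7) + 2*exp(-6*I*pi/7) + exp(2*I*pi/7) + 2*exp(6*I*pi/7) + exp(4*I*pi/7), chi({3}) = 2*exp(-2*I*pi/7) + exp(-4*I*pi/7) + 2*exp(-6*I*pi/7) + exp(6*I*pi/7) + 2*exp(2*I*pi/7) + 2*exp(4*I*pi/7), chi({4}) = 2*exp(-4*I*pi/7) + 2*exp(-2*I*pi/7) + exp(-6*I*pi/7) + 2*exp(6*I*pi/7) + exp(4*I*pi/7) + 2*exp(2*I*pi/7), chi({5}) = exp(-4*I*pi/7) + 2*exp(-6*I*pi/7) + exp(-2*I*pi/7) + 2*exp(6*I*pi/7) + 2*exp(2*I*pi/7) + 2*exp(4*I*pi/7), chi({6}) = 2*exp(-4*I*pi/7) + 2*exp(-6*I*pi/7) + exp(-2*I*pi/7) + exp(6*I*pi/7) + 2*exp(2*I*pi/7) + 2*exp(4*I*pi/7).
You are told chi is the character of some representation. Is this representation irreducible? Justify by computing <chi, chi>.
Not irreducible (reducible): <chi, chi> = 18 > 1.

Proof sketch: <chi, chi> = (1/|G|) sum_C |C| * |chi(C)|^2 = (1/7)[1*|10|^2 + 1*|2*exp(-4*I*pi/7) + 2*exp(-2*I*pi/7) + exp(-6*I*pi/7) + exp(2*I*pi/7) + 2*exp(6*I*pi/7) + 2*exp(4*I*pi/7)|^2 + 1*|2*exp(-4*I*pi/7) + 2*exp(-2*I*pi/7) + 2*exp(-6*I*pi/7) + exp(2*I*pi/7) + 2*exp(6*I*pi/7) + exp(4*I*pi/7)|^2 + 1*|2*exp(-2*I*pi/7) + exp(-4*I*pi/7) + 2*exp(-6*I*pi/7) + exp(6*I*pi/7) + 2*exp(2*I*pi/7) + 2*exp(4*I*pi/7)|^2 + 1*|2*exp(-4*I*pi/7) + 2*exp(-2*I*pi/7) + exp(-6*I*pi/7) + 2*exp(6*I*pi/7) + exp(4*I*pi/7) + 2*exp(2*I*pi/7)|^2 + 1*|exp(-4*I*pi/7) + 2*exp(-6*I*pi/7) + exp(-2*I*pi/7) + 2*exp(6*I*pi/7) + 2*exp(2*I*pi/7) + 2*exp(4*I*pi/7)|^2 + 1*|2*exp(-4*I*pi/7) + 2*exp(-6*I*pi/7) + exp(-2*I*pi/7) + exp(6*I*pi/7) + 2*exp(2*I*pi/7) + 2*exp(4*I*pi/7)|^2]
  = (1/7)[(100) + (18 + 12*exp(-4*I*pi/7) + 14*exp(-2*I*pi/7) + 15*exp(-6*I*pi/7) + 15*exp(6*I*pi/7) + 14*exp(2*I*pi/7) + 12*exp(4*I*pi/7)) + (18 + 14*exp(-4*I*pi/7) + 15*exp(-2*I*pi/7) + 12*exp(-6*I*pi/7) + 12*exp(6*I*pi/7) + 15*exp(2*I*pi/7) + 14*exp(4*I*pi/7)) + (18 + 15*exp(-4*I*pi/7) + 12*exp(-2*I*pi/7) + 14*exp(-6*I*pi/7) + 14*exp(6*I*pi/7) + 12*exp(2*I*pi/7) + 15*exp(4*I*pi/7)) + (18 + 15*exp(-4*I*pi/7) + 12*exp(-2*I*pi/7) + 14*exp(-6*I*pi/7) + 14*exp(6*I*pi/7) + 12*exp(2*I*pi/7) + 15*exp(4*I*pi/7)) + (18 + 14*exp(-4*I*pi/7) + 15*exp(-2*I*pi/7) + 12*exp(-6*I*pi/7) + 12*exp(6*I*pi/7) + 15*exp(2*I*pi/7) + 14*exp(4*I*pi/7)) + (18 + 12*exp(-4*I*pi/7) + 14*exp(-2*I*pi/7) + 15*exp(-6*I*pi/7) + 15*exp(6*I*pi/7) + 14*exp(2*I*pi/7) + 12*exp(4*I*pi/7))] = 126/7 = 18.
(Exp terms are combined using exp(i*s)*conj(exp(i*t)) = exp(i*(s-t)), and sums of them are collapsed using the identity that for every m > 1 the m distinct m-th roots of unity sum to 0, e.g. 1 + exp(2*I*pi/3) + exp(-2*I*pi/3) = 0.)
A character is irreducible iff <chi, chi> = 1, so this representation is reducible.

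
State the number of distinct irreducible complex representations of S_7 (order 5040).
15

The number of irreducible complex representations of a finite group equals its number of conjugacy classes. Conjugacy classes in S_7 correspond to cycle types, i.e. partitions of 7; there are p(7) = 15 of them, so S_7 (order 5040) has exactly 15 irreducible complex representations.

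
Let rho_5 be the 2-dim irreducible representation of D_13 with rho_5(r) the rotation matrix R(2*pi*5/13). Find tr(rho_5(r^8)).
chi_{rho_5}(r^8) = 2*cos(2*pi*5*8/13) = 2*cos(80*pi/13)

rho_5(r^8) is rotation by angle 2*pi*5*8/13, whose trace is 2*cos(2*pi*5*8/13) = 2*cos(80*pi/13).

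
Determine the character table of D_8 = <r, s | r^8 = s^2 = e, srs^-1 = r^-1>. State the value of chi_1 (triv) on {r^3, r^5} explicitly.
Conjugacy classes: {e} of size 1, {r^4} of size 1, {r^1, r^7} of size 2, {r^2, r^6} of size 2, {r^3, r^5} of size 2, {s, sr^2, ...} of size 4, {sr, sr^3, ...} of size 4.
Character table:
  irrep \ class              {e} (size 1)  {r^4} (size 1)  {r^1, r^7} (size 2)  {r^2, r^6} (size 2)  {r^3, r^5} (size 2)  {s, sr^2, ...} (size 4)  {sr, sr^3, ...} (size 4)
  chi_1 (triv)               1             1               1                    1                    1                    1                        1                       
  chi_2 (sign: r->1, s->-1)  1             1               1                    1                    1                    -1                       -1                      
  chi_3 (r->-1, s->1)        1             1               -1                   1                    -1                   1                        -1                      
  chi_4 (r->-1, s->-1)       1             1               -1                   1                    -1                   -1                       1                       
  chi_5 (2d, j=1)            2             -2              sqrt(2)              0                    -sqrt(2)             0                        0                       
  chi_6 (2d, j=2)            2             2               0                    -2                   0                    0                        0                       
  chi_7 (2d, j=3)            2             -2              -sqrt(2)             0                    sqrt(2)              0                        0                       

Spot check: chi_1 (triv) on {r^3, r^5} = 1.

Proof sketch: D_8 has order 2*8 = 16 with 7 conjugacy classes, hence 7 irreducibles. Sum of squared dims 1 + 1 + 1 + 1 + 4 + 4 + 4 = 16 = |G|. Linear characters come from the abelianisation; the 2-dimensional irreps have character r^k -> 2*cos(2*pi*j*k/8), reflections -> 0.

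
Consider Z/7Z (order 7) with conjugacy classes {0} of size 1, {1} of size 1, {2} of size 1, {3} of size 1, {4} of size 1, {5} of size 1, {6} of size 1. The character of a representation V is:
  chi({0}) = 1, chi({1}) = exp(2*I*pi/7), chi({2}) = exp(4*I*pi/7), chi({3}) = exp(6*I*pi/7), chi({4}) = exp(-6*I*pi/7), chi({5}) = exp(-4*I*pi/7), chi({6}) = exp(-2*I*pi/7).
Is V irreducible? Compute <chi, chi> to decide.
Irreducible: <chi, chi> = 1.

Working: <chi, chi> = (1/|G|) sum_C |C| * |chi(C)|^2 = (1/7)[1*|1|^2 + 1*|exp(2*I*pi/7)|^2 + 1*|exp(4*I*pi/7)|^2 + 1*|exp(6*I*pi/7)|^2 + 1*|exp(-6*I*pi/7)|^2 + 1*|exp(-4*I*pi/7)|^2 + 1*|exp(-2*I*pi/7)|^2]
  = (1/7)[(1) + (1) + (1) + (1) + (1) + (1) + (1)] = 7/7 = 1.
(Exp terms are combined using exp(i*s)*conj(exp(i*t)) = exp(i*(s-t)), and sums of them are collapsed using the identity that for every m > 1 the m distinct m-th roots of unity sum to 0, e.g. 1 + exp(2*I*pi/3) + exp(-2*I*pi/3) = 0.)
A character is irreducible iff <chi, chi> = 1, so this representation is irreducible.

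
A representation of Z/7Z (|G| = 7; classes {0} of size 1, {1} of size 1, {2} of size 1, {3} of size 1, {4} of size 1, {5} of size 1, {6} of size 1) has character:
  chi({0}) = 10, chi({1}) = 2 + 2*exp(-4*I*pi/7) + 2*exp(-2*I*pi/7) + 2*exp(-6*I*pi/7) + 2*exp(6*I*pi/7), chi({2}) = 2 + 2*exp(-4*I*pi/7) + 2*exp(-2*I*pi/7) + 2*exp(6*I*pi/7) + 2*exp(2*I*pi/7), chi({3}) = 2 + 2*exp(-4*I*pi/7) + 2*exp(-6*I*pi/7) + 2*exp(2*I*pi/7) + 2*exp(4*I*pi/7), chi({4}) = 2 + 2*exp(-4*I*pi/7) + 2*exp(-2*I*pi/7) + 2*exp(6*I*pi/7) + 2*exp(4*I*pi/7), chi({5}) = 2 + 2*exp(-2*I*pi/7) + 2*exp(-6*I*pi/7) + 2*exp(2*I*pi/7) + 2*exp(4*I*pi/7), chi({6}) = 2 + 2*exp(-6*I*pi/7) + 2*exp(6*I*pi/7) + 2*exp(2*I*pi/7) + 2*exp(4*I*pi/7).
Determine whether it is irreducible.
Not irreducible (reducible): <chi, chi> = 20 > 1.

Argument: <chi, chi> = (1/|G|) sum_C |C| * |chi(C)|^2 = (1/7)[1*|10|^2 + 1*|2 + 2*exp(-4*I*pi/7) + 2*exp(-2*I*pi/7) + 2*exp(-6*I*pi/7) + 2*exp(6*I*pi/7)|^2 + 1*|2 + 2*exp(-4*I*pi/7) + 2*exp(-2*I*pi/7) + 2*exp(6*I*pi/7) + 2*exp(2*I*pi/7)|^2 + 1*|2 + 2*exp(-4*I*pi/7) + 2*exp(-6*I*pi/7) + 2*exp(2*I*pi/7) + 2*exp(4*I*pi/7)|^2 + 1*|2 + 2*exp(-4*I*pi/7) + 2*exp(-2*I*pi/7) + 2*exp(6*I*pi/7) + 2*exp(4*I*pi/7)|^2 + 1*|2 + 2*exp(-2*I*pi/7) + 2*exp(-6*I*pi/7) + 2*exp(2*I*pi/7) + 2*exp(4*I*pi/7)|^2 + 1*|2 + 2*exp(-6*I*pi/7) + 2*exp(6*I*pi/7) + 2*exp(2*I*pi/7) + 2*exp(4*I*pi/7)|^2]
  = (1/7)[(100) + (20 + 16*exp(-2*I*pi/7) + 12*exp(-4*I*pi/7) + 12*exp(-6*I*pi/7) + 12*exp(6*I*pi/7) + 12*exp(4*I*pi/7) + 16*exp(2*I*pi/7)) + (20 + 16*exp(-4*I*pi/7) + 12*exp(-2*I*pi/7) + 12*exp(-6*I*pi/7) + 12*exp(6*I*pi/7) + 12*exp(2*I*pi/7) + 16*exp(4*I*pi/7)) + (20 + 12*exp(-4*I*pi/7) + 12*exp(-2*I*pi/7) + 16*exp(-6*I*pi/7) + 16*exp(6*I*pi/7) + 12*exp(2*I*pi/7) + 12*exp(4*I*pi/7)) + (20 + 12*exp(-4*I*pi/7) + 12*exp(-2*I*pi/7) + 16*exp(-6*I*pi/7) + 16*exp(6*I*pi/7) + 12*exp(2*I*pi/7) + 12*exp(4*I*pi/7)) + (20 + 16*exp(-4*I*pi/7) + 12*exp(-2*I*pi/7) + 12*exp(-6*I*pi/7) + 12*exp(6*I*pi/7) + 12*exp(2*I*pi/7) + 16*exp(4*I*pi/7)) + (20 + 16*exp(-2*I*pi/7) + 12*exp(-4*I*pi/7) + 12*exp(-6*I*pi/7) + 12*exp(6*I*pi/7) + 12*exp(4*I*pi/7) + 16*exp(2*I*pi/7))] = 140/7 = 20.
(Exp terms are combined using exp(i*s)*conj(exp(i*t)) = exp(i*(s-t)), and sums of them are collapsed using the identity that for every m > 1 the m distinct m-th roots of unity sum to 0, e.g. 1 + exp(2*I*pi/3) + exp(-2*I*pi/3) = 0.)
A character is irreducible iff <chi, chi> = 1, so this representation is reducible.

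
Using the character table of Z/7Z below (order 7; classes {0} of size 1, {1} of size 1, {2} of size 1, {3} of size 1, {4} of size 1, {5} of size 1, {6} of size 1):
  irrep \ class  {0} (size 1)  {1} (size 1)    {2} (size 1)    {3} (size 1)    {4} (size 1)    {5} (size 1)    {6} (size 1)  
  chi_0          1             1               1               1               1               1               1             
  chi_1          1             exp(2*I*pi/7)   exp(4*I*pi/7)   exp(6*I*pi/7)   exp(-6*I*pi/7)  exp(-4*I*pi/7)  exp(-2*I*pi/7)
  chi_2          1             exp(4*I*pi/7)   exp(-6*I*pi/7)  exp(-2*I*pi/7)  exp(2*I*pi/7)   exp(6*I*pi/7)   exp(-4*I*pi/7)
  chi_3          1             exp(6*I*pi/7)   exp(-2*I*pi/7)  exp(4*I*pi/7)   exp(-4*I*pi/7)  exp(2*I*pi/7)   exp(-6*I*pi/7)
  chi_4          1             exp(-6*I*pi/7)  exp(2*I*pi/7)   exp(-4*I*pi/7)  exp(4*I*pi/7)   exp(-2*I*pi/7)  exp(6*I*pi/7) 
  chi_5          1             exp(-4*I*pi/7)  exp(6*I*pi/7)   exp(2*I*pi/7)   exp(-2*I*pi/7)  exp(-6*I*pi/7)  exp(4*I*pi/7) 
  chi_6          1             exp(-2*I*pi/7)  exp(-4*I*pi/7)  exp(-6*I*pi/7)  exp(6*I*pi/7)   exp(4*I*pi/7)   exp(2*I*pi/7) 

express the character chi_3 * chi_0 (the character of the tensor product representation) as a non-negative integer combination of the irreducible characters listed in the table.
chi_3 tensor chi_0 = chi_3 (all other irreducibles have multiplicity 0).

Why: The character of a tensor product is the pointwise product (chi_3 * chi_0)(C) = chi_3(C) * chi_0(C):
  {0}: (1)*(1), {1}: (exp(6*I*pi/7))*(1), {2}: (exp(-2*I*pi/7))*(1), {3}: (exp(4*I*pi/7))*(1), {4}: (exp(-4*I*pi/7))*(1), {5}: (exp(2*I*pi/7))*(1), {6}: (exp(-6*I*pi/7))*(1)
so (chi_3 * chi_0) takes values
  {0} -> 1, {1} -> exp(6*I*pi/7), {2} -> exp(-2*I*pi/7), {3} -> exp(4*I*pi/7), {4} -> exp(-4*I*pi/7), {5} -> exp(2*I*pi/7), {6} -> exp(-6*I*pi/7).
Now take the inner product of this character with each irreducible chi from the table, <chi_3*chi_0, chi> = (1/7) sum_C |C| (chi_3*chi_0)(C) conj(chi(C)):
  <chi_3*chi_0, chi_0> = (1/7)[1*(1)*conj(1) + 1*(exp(6*I*pi/7))*conj(1) + 1*(exp(-2*I*pi/7))*conj(1) + 1*(exp(4*I*pi/7))*conj(1) + 1*(exp(-4*I*pi/7))*conj(1) + 1*(exp(2*I*pi/7))*conj(1) + 1*(exp(-6*I*pi/7))*conj(1)]
      = (1/7)[(1) + (exp(6*I*pi/7)) + (exp(-2*I*pi/7)) + (exp(4*I*pi/7)) + (exp(-4*I*pi/7)) + (exp(2*I*pi/7)) + (exp(-6*I*pi/7))] = 0/7 = 0
  <chi_3*chi_0, chi_1> = (1/7)[1*(1)*conj(1) + 1*(exp(6*I*pi/7))*conj(exp(2*I*pi/7)) + 1*(exp(-2*I*pi/7))*conj(exp(4*I*pi/7)) + 1*(exp(4*I*pi/7))*conj(exp(6*I*pi/7)) + 1*(exp(-4*I*pi/7))*conj(exp(-6*I*pi/7)) + 1*(exp(2*I*pi/7))*conj(exp(-4*I*pi/7)) + 1*(exp(-6*I*pi/7))*conj(exp(-2*I*pi/7))]
      = (1/7)[(1) + (exp(4*I*pi/7)) + (exp(-6*I*pi/7)) + (exp(-2*I*pi/7)) + (exp(2*I*pi/7)) + (exp(6*I*pi/7)) + (exp(-4*I*pi/7))] = 0/7 = 0
  <chi_3*chi_0, chi_2> = (1/7)[1*(1)*conj(1) + 1*(exp(6*I*pi/7))*conj(exp(4*I*pi/7)) + 1*(exp(-2*I*pi/7))*conj(exp(-6*I*pi/7)) + 1*(exp(4*I*pi/7))*conj(exp(-2*I*pi/7)) + 1*(exp(-4*I*pi/7))*conj(exp(2*I*pi/7)) + 1*(exp(2*I*pi/7))*conj(exp(6*I*pi/7)) + 1*(exp(-6*I*pi/7))*conj(exp(-4*I*pi/7))]
      = (1/7)[(1) + (exp(2*I*pi/7)) + (exp(4*I*pi/7)) + (exp(6*I*pi/7)) + (exp(-6*I*pi/7)) + (exp(-4*I*pi/7)) + (exp(-2*I*pi/7))] = 0/7 = 0
  <chi_3*chi_0, chi_3> = (1/7)[1*(1)*conj(1) + 1*(exp(6*I*pi/7))*conj(exp(6*I*pi/7)) + 1*(exp(-2*I*pi/7))*conj(exp(-2*I*pi/7)) + 1*(exp(4*I*pi/7))*conj(exp(4*I*pi/7)) + 1*(exp(-4*I*pi/7))*conj(exp(-4*I*pi/7)) + 1*(exp(2*I*pi/7))*conj(exp(2*I*pi/7)) + 1*(exp(-6*I*pi/7))*conj(exp(-6*I*pi/7))]
      = (1/7)[(1) + (1) + (1) + (1) + (1) + (1) + (1)] = 7/7 = 1
  <chi_3*chi_0, chi_4> = (1/7)[1*(1)*conj(1) + 1*(exp(6*I*pi/7))*conj(exp(-6*I*pi/7)) + 1*(exp(-2*I*pi/7))*conj(exp(2*I*pi/7)) + 1*(exp(4*I*pi/7))*conj(exp(-4*I*pi/7)) + 1*(exp(-4*I*pi/7))*conj(exp(4*I*pi/7)) + 1*(exp(2*I*pi/7))*conj(exp(-2*I*pi/7)) + 1*(exp(-6*I*pi/7))*conj(exp(6*I*pi/7))]
      = (1/7)[(1) + (exp(-2*I*pi/7)) + (exp(-4*I*pi/7)) + (exp(-6*I*pi/7)) + (exp(6*I*pi/7)) + (exp(4*I*pi/7)) + (exp(2*I*pi/7))] = 0/7 = 0
  <chi_3*chi_0, chi_5> = (1/7)[1*(1)*conj(1) + 1*(exp(6*I*pi/7))*conj(exp(-4*I*pi/7)) + 1*(exp(-2*I*pi/7))*conj(exp(6*I*pi/7)) + 1*(exp(4*I*pi/7))*conj(exp(2*I*pi/7)) + 1*(exp(-4*I*pi/7))*conj(exp(-2*I*pi/7)) + 1*(exp(2*I*pi/7))*conj(exp(-6*I*pi/7)) + 1*(exp(-6*I*pi/7))*conj(exp(4*I*pi/7))]
      = (1/7)[(1) + (exp(-4*I*pi/7)) + (exp(6*I*pi/7)) + (exp(2*I*pi/7)) + (exp(-2*I*pi/7)) + (exp(-6*I*pi/7)) + (exp(4*I*pi/7))] = 0/7 = 0
  <chi_3*chi_0, chi_6> = (1/7)[1*(1)*conj(1) + 1*(exp(6*I*pi/7))*conj(exp(-2*I*pi/7)) + 1*(exp(-2*I*pi/7))*conj(exp(-4*I*pi/7)) + 1*(exp(4*I*pi/7))*conj(exp(-6*I*pi/7)) + 1*(exp(-4*I*pi/7))*conj(exp(6*I*pi/7)) + 1*(exp(2*I*pi/7))*conj(exp(4*I*pi/7)) + 1*(exp(-6*I*pi/7))*conj(exp(2*I*pi/7))]
      = (1/7)[(1) + (exp(-6*I*pi/7)) + (exp(2*I*pi/7)) + (exp(-4*I*pi/7)) + (exp(4*I*pi/7)) + (exp(-2*I*pi/7)) + (exp(6*I*pi/7))] = 0/7 = 0
(Exp terms are combined using exp(i*s)*conj(exp(i*t)) = exp(i*(s-t)), and sums of them are collapsed using the identity that for every m > 1 the m distinct m-th roots of unity sum to 0, e.g. 1 + exp(2*I*pi/3) + exp(-2*I*pi/3) = 0.)
Hence the multiplicities are chi_3: 1. Dimension check: dim(chi_3)*dim(chi_0) = 1*1 = 1 and sum (mult * dim) = 1*1 = 1.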